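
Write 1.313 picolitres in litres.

0.000000000001313 litres

pico = 10^-12, (no prefix) = 10^0; factor is 10^-12.
1.313 × 10^-12 = 0.000000000001313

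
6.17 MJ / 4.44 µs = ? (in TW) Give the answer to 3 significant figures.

1.39 TW

(6.17 × 10^6) / (4.44 × 10^-6) = 1.3896 × 10^12 W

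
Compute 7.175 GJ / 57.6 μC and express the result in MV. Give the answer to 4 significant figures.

(7.175e9) / (57.6e-6) = 0.124566e15 V

124600000 MV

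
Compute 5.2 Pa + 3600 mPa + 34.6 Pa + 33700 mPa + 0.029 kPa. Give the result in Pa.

106.1 Pa

In Pa:
  5.2 Pa → 5.2
  3600 mPa = 3600 × 10⁻³ Pa = 3.6
  34.6 Pa → 34.6
  33700 mPa = 33700 × 10⁻³ Pa = 33.7
  0.029 kPa = 0.029 × 10³ Pa = 29
Sum: 5.2 + 3.6 + 34.6 + 33.7 + 29 = 106.1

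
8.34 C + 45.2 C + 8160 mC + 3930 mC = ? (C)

65.63 C

In C:
  8.34 C → 8.34
  45.2 C → 45.2
  8160 mC = 8160e-3 C = 8.16
  3930 mC = 3930e-3 C = 3.93
Sum: 8.34 + 45.2 + 8.16 + 3.93 = 65.63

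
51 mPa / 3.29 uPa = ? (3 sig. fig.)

15500

(51 × 10⁻³) / (3.29 × 10⁻⁶) = 15.5 × 10³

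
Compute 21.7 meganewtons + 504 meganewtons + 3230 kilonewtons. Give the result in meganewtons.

528.93 meganewtons

In meganewtons:
  21.7 meganewtons → 21.7
  504 meganewtons → 504
  3230 kilonewtons = 3230 × 10⁻³ meganewtons = 3.23
Sum: 21.7 + 504 + 3.23 = 528.93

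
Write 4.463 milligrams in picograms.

4463000000 picograms

milli = 1e-3, pico = 1e-12; factor is 1e9.
4.463 × 1e9 = 4463000000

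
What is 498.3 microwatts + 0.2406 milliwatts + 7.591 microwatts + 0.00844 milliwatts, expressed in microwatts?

In microwatts:
  498.3 microwatts → 498.3
  0.2406 milliwatts = 0.2406 × 10³ microwatts = 240.6
  7.591 microwatts → 7.591
  0.00844 milliwatts = 0.00844 × 10³ microwatts = 8.44
Sum: 498.3 + 240.6 + 7.591 + 8.44 = 754.931

754.931 microwatts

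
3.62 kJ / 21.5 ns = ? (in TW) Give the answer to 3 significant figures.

0.168 TW

(3.62 × 10³) / (21.5 × 10⁻⁹) = 0.16837 × 10¹² W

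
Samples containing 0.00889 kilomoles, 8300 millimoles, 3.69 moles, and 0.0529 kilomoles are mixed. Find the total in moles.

In moles:
  0.00889 kilomoles = 0.00889 × 10³ moles = 8.89
  8300 millimoles = 8300 × 10⁻³ moles = 8.3
  3.69 moles → 3.69
  0.0529 kilomoles = 0.0529 × 10³ moles = 52.9
Sum: 8.89 + 8.3 + 3.69 + 52.9 = 73.78

73.78 moles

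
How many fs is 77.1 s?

(no prefix) = 10^0, femto = 10^-15; factor is 10^15.
77.1 × 10^15 = 77100000000000000

77100000000000000 fs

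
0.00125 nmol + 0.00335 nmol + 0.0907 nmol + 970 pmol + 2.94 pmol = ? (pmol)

1068.24 pmol

In pmol:
  0.00125 nmol = 0.00125e3 pmol = 1.25
  0.00335 nmol = 0.00335e3 pmol = 3.35
  0.0907 nmol = 0.0907e3 pmol = 90.7
  970 pmol → 970
  2.94 pmol → 2.94
Sum: 1.25 + 3.35 + 90.7 + 970 + 2.94 = 1068.24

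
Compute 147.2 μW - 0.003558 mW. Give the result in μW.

143.642 μW

In μW:
  147.2 μW → 147.2
  0.003558 mW = 0.003558 × 10³ μW = 3.558
Difference: 147.2 - 3.558 = 143.642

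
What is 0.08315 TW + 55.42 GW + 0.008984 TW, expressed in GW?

147.554 GW

In GW:
  0.08315 TW = 0.08315e3 GW = 83.15
  55.42 GW → 55.42
  0.008984 TW = 0.008984e3 GW = 8.984
Sum: 83.15 + 55.42 + 8.984 = 147.554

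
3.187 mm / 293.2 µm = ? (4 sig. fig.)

10.87

(3.187e-3) / (293.2e-6) = 0.01087e3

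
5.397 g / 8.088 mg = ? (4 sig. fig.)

(5.397) / (8.088 × 10⁻³) = 0.66728 × 10³

667.3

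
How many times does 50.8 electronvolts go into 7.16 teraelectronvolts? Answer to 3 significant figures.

141000000000

(7.16 × 10^12) / (50.8) = 0.1409 × 10^12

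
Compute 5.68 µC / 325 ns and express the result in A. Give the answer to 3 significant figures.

(5.68 × 10^-6) / (325 × 10^-9) = 0.017477 × 10^3 A

17.5 A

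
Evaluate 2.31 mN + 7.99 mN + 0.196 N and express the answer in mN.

In mN:
  2.31 mN → 2.31
  7.99 mN → 7.99
  0.196 N = 0.196 × 10^3 mN = 196
Sum: 2.31 + 7.99 + 196 = 206.3

206.3 mN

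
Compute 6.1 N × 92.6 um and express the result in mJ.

0.56486 mJ

6.1 × 92.6e-6 = 564.86e-6 J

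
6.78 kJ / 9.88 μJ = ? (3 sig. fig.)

686000000

(6.78 × 10³) / (9.88 × 10⁻⁶) = 0.6862 × 10⁹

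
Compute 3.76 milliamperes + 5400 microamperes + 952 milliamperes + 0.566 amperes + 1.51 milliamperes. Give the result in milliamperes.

In milliamperes:
  3.76 milliamperes → 3.76
  5400 microamperes = 5400e-3 milliamperes = 5.4
  952 milliamperes → 952
  0.566 amperes = 0.566e3 milliamperes = 566
  1.51 milliamperes → 1.51
Sum: 3.76 + 5.4 + 952 + 566 + 1.51 = 1528.67

1528.67 milliamperes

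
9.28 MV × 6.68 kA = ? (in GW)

9.28 × 10⁶ × 6.68 × 10³ = 61.9904 × 10⁹ W

61.9904 GW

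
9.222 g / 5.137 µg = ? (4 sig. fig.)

1795000

(9.222) / (5.137 × 10⁻⁶) = 1.7952 × 10⁶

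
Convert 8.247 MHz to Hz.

8247000 Hz

mega = 10⁶, (no prefix) = 10⁰; factor is 10⁶.
8.247 × 10⁶ = 8247000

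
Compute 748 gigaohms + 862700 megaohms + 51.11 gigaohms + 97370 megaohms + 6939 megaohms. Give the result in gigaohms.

1766.119 gigaohms

In gigaohms:
  748 gigaohms → 748
  862700 megaohms = 862700 × 10^-3 gigaohms = 862.7
  51.11 gigaohms → 51.11
  97370 megaohms = 97370 × 10^-3 gigaohms = 97.37
  6939 megaohms = 6939 × 10^-3 gigaohms = 6.939
Sum: 748 + 862.7 + 51.11 + 97.37 + 6.939 = 1766.119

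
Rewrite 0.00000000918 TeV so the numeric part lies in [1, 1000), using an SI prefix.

= 9.18e3 eV; 1e3 is kilo.

9.18 keV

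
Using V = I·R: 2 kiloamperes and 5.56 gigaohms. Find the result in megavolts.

11120000 megavolts

2 × 10³ × 5.56 × 10⁹ = 11.12 × 10¹² V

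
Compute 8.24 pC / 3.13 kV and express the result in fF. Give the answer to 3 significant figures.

2.63 fF

(8.24 × 10⁻¹²) / (3.13 × 10³) = 2.6326 × 10⁻¹⁵ F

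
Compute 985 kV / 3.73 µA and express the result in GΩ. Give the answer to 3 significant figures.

(985e3) / (3.73e-6) = 264.08e9 Ω

264 GΩ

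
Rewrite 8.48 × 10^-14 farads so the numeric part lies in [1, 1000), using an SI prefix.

84.8 femtofarads

= 84.8 × 10^-15 farads; 10^-15 is femto.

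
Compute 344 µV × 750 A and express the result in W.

0.258 W

344 × 10^-6 × 750 = 258000 × 10^-6 W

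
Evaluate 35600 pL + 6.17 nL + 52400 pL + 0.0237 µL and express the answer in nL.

117.87 nL

In nL:
  35600 pL = 35600 × 10⁻³ nL = 35.6
  6.17 nL → 6.17
  52400 pL = 52400 × 10⁻³ nL = 52.4
  0.0237 µL = 0.0237 × 10³ nL = 23.7
Sum: 35.6 + 6.17 + 52.4 + 23.7 = 117.87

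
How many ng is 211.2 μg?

211200 ng

micro = 10⁻⁶, nano = 10⁻⁹; factor is 10³.
211.2 × 10³ = 211200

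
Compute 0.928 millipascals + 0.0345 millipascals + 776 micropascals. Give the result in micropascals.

In micropascals:
  0.928 millipascals = 0.928e3 micropascals = 928
  0.0345 millipascals = 0.0345e3 micropascals = 34.5
  776 micropascals → 776
Sum: 928 + 34.5 + 776 = 1738.5

1738.5 micropascals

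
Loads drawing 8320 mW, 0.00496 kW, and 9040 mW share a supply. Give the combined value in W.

In W:
  8320 mW = 8320 × 10⁻³ W = 8.32
  0.00496 kW = 0.00496 × 10³ W = 4.96
  9040 mW = 9040 × 10⁻³ W = 9.04
Sum: 8.32 + 4.96 + 9.04 = 22.32

22.32 W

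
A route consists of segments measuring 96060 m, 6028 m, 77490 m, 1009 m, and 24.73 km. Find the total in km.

In km:
  96060 m = 96060 × 10⁻³ km = 96.06
  6028 m = 6028 × 10⁻³ km = 6.028
  77490 m = 77490 × 10⁻³ km = 77.49
  1009 m = 1009 × 10⁻³ km = 1.009
  24.73 km → 24.73
Sum: 96.06 + 6.028 + 77.49 + 1.009 + 24.73 = 205.317

205.317 km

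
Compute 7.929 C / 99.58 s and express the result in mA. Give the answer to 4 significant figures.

(7.929) / (99.58) = 0.0796244 A

79.62 mA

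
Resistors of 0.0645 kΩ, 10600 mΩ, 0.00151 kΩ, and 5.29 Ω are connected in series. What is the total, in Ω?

81.9 Ω

In Ω:
  0.0645 kΩ = 0.0645 × 10^3 Ω = 64.5
  10600 mΩ = 10600 × 10^-3 Ω = 10.6
  0.00151 kΩ = 0.00151 × 10^3 Ω = 1.51
  5.29 Ω → 5.29
Sum: 64.5 + 10.6 + 1.51 + 5.29 = 81.9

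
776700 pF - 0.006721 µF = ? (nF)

769.979 nF

In nF:
  776700 pF = 776700 × 10^-3 nF = 776.7
  0.006721 µF = 0.006721 × 10^3 nF = 6.721
Difference: 776.7 - 6.721 = 769.979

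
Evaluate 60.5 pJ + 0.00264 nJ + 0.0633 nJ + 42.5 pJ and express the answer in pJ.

In pJ:
  60.5 pJ → 60.5
  0.00264 nJ = 0.00264 × 10³ pJ = 2.64
  0.0633 nJ = 0.0633 × 10³ pJ = 63.3
  42.5 pJ → 42.5
Sum: 60.5 + 2.64 + 63.3 + 42.5 = 168.94

168.94 pJ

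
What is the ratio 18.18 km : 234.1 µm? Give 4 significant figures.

77660000

(18.18e3) / (234.1e-6) = 0.077659e9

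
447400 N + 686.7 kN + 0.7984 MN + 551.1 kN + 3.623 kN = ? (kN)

In kN:
  447400 N = 447400 × 10^-3 kN = 447.4
  686.7 kN → 686.7
  0.7984 MN = 0.7984 × 10^3 kN = 798.4
  551.1 kN → 551.1
  3.623 kN → 3.623
Sum: 447.4 + 686.7 + 798.4 + 551.1 + 3.623 = 2487.223

2487.223 kN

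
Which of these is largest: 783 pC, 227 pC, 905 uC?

783 pC = 0.000000000783 C
227 pC = 0.000000000227 C
905 uC = 0.000905 C

905 uC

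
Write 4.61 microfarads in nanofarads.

4610 nanofarads

micro = 10⁻⁶, nano = 10⁻⁹; factor is 10³.
4.61 × 10³ = 4610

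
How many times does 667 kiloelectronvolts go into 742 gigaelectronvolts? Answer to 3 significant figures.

1110000

(742e9) / (667e3) = 1.112e6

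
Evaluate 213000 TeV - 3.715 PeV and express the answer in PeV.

209.285 PeV

In PeV:
  213000 TeV = 213000 × 10⁻³ PeV = 213
  3.715 PeV → 3.715
Difference: 213 - 3.715 = 209.285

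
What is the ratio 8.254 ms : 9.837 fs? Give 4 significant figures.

(8.254e-3) / (9.837e-15) = 0.83908e12

839100000000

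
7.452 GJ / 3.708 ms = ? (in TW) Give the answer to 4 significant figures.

2.010 TW

(7.452 × 10^9) / (3.708 × 10^-3) = 2.00971 × 10^12 W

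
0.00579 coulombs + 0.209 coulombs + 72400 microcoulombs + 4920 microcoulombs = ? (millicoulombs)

292.11 millicoulombs

In millicoulombs:
  0.00579 coulombs = 0.00579 × 10³ millicoulombs = 5.79
  0.209 coulombs = 0.209 × 10³ millicoulombs = 209
  72400 microcoulombs = 72400 × 10⁻³ millicoulombs = 72.4
  4920 microcoulombs = 4920 × 10⁻³ millicoulombs = 4.92
Sum: 5.79 + 209 + 72.4 + 4.92 = 292.11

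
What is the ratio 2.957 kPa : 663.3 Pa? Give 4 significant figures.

4.458

(2.957e3) / (663.3) = 0.004458e3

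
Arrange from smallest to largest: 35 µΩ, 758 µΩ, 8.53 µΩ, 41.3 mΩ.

8.53 µΩ < 35 µΩ < 758 µΩ < 41.3 mΩ

35 µΩ = 0.000035 Ω
758 µΩ = 0.000758 Ω
8.53 µΩ = 0.00000853 Ω
41.3 mΩ = 0.0413 Ω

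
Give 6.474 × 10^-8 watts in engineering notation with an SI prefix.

= 64.74 × 10^-9 watts; 10^-9 is nano.

64.74 nanowatts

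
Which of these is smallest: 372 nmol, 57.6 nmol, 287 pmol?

287 pmol

372 nmol = 0.000000372 mol
57.6 nmol = 0.0000000576 mol
287 pmol = 0.000000000287 mol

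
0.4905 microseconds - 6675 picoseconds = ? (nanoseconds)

In nanoseconds:
  0.4905 microseconds = 0.4905e3 nanoseconds = 490.5
  6675 picoseconds = 6675e-3 nanoseconds = 6.675
Difference: 490.5 - 6.675 = 483.825

483.825 nanoseconds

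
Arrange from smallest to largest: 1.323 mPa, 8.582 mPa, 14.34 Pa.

1.323 mPa = 0.001323 Pa
8.582 mPa = 0.008582 Pa
14.34 Pa = 14.34 Pa

1.323 mPa < 8.582 mPa < 14.34 Pa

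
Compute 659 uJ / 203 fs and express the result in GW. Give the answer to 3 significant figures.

(659 × 10^-6) / (203 × 10^-15) = 3.2463 × 10^9 W

3.25 GW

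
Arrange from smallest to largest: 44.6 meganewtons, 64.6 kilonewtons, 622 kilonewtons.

44.6 meganewtons = 44600000 newtons
64.6 kilonewtons = 64600 newtons
622 kilonewtons = 622000 newtons

64.6 kilonewtons < 622 kilonewtons < 44.6 meganewtons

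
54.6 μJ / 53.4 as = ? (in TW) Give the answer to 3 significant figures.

(54.6 × 10⁻⁶) / (53.4 × 10⁻¹⁸) = 1.0225 × 10¹² W

1.02 TW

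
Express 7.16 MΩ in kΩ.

mega = 10^6, kilo = 10^3; factor is 10^3.
7.16 × 10^3 = 7160

7160 kΩ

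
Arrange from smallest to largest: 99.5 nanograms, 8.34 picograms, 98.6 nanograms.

8.34 picograms < 98.6 nanograms < 99.5 nanograms

99.5 nanograms = 0.0000000995 grams
8.34 picograms = 0.00000000000834 grams
98.6 nanograms = 0.0000000986 grams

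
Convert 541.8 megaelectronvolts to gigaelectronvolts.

0.5418 gigaelectronvolts

mega = 10^6, giga = 10^9; factor is 10^-3.
541.8 × 10^-3 = 0.5418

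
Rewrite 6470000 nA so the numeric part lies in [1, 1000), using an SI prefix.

6.47 mA

= 6.47 × 10⁻³ A; 10⁻³ is milli.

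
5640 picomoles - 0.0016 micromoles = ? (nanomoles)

In nanomoles:
  5640 picomoles = 5640 × 10⁻³ nanomoles = 5.64
  0.0016 micromoles = 0.0016 × 10³ nanomoles = 1.6
Difference: 5.64 - 1.6 = 4.04

4.04 nanomoles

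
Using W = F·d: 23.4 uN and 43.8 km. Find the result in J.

1.02492 J

23.4e-6 × 43.8e3 = 1024.92e-3 J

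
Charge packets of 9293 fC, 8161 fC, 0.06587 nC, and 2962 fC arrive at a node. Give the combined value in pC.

86.286 pC

In pC:
  9293 fC = 9293 × 10^-3 pC = 9.293
  8161 fC = 8161 × 10^-3 pC = 8.161
  0.06587 nC = 0.06587 × 10^3 pC = 65.87
  2962 fC = 2962 × 10^-3 pC = 2.962
Sum: 9.293 + 8.161 + 65.87 + 2.962 = 86.286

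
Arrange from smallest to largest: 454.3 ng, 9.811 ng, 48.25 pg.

48.25 pg < 9.811 ng < 454.3 ng

454.3 ng = 0.0000004543 g
9.811 ng = 0.000000009811 g
48.25 pg = 0.00000000004825 g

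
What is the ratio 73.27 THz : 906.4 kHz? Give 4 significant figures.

80840000

(73.27e12) / (906.4e3) = 0.080836e9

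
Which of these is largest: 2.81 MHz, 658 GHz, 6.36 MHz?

2.81 MHz = 2810000 Hz
658 GHz = 658000000000 Hz
6.36 MHz = 6360000 Hz

658 GHz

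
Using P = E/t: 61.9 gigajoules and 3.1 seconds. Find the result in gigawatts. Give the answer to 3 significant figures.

20.0 gigawatts

(61.9 × 10^9) / (3.1) = 19.968 × 10^9 W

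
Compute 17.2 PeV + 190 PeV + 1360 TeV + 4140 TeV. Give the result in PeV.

212.7 PeV

In PeV:
  17.2 PeV → 17.2
  190 PeV → 190
  1360 TeV = 1360e-3 PeV = 1.36
  4140 TeV = 4140e-3 PeV = 4.14
Sum: 17.2 + 190 + 1.36 + 4.14 = 212.7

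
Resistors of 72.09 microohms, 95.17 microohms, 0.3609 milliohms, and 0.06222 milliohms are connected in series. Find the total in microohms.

In microohms:
  72.09 microohms → 72.09
  95.17 microohms → 95.17
  0.3609 milliohms = 0.3609 × 10^3 microohms = 360.9
  0.06222 milliohms = 0.06222 × 10^3 microohms = 62.22
Sum: 72.09 + 95.17 + 360.9 + 62.22 = 590.38

590.38 microohms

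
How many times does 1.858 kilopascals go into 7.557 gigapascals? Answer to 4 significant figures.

4067000

(7.557 × 10⁹) / (1.858 × 10³) = 4.0673 × 10⁶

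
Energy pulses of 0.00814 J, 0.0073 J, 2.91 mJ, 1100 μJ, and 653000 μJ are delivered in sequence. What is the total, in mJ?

672.45 mJ

In mJ:
  0.00814 J = 0.00814e3 mJ = 8.14
  0.0073 J = 0.0073e3 mJ = 7.3
  2.91 mJ → 2.91
  1100 μJ = 1100e-3 mJ = 1.1
  653000 μJ = 653000e-3 mJ = 653
Sum: 8.14 + 7.3 + 2.91 + 1.1 + 653 = 672.45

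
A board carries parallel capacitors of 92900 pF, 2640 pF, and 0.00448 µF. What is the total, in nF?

In nF:
  92900 pF = 92900e-3 nF = 92.9
  2640 pF = 2640e-3 nF = 2.64
  0.00448 µF = 0.00448e3 nF = 4.48
Sum: 92.9 + 2.64 + 4.48 = 100.02

100.02 nF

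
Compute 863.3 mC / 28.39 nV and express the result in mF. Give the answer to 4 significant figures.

30410000000 mF

(863.3 × 10⁻³) / (28.39 × 10⁻⁹) = 30.4086 × 10⁶ F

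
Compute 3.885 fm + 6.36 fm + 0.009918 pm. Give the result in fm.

20.163 fm

In fm:
  3.885 fm → 3.885
  6.36 fm → 6.36
  0.009918 pm = 0.009918 × 10^3 fm = 9.918
Sum: 3.885 + 6.36 + 9.918 = 20.163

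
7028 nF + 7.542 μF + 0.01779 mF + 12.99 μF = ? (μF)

45.35 μF

In μF:
  7028 nF = 7028e-3 μF = 7.028
  7.542 μF → 7.542
  0.01779 mF = 0.01779e3 μF = 17.79
  12.99 μF → 12.99
Sum: 7.028 + 7.542 + 17.79 + 12.99 = 45.35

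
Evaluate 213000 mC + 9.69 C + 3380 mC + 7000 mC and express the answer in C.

In C:
  213000 mC = 213000 × 10⁻³ C = 213
  9.69 C → 9.69
  3380 mC = 3380 × 10⁻³ C = 3.38
  7000 mC = 7000 × 10⁻³ C = 7
Sum: 213 + 9.69 + 3.38 + 7 = 233.07

233.07 C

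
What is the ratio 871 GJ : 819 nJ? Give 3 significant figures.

(871 × 10⁹) / (819 × 10⁻⁹) = 1.063 × 10¹⁸

1060000000000000000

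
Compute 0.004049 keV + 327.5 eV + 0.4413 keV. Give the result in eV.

In eV:
  0.004049 keV = 0.004049e3 eV = 4.049
  327.5 eV → 327.5
  0.4413 keV = 0.4413e3 eV = 441.3
Sum: 4.049 + 327.5 + 441.3 = 772.849

772.849 eV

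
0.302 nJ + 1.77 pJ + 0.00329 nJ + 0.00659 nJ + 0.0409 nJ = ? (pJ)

354.55 pJ

In pJ:
  0.302 nJ = 0.302 × 10^3 pJ = 302
  1.77 pJ → 1.77
  0.00329 nJ = 0.00329 × 10^3 pJ = 3.29
  0.00659 nJ = 0.00659 × 10^3 pJ = 6.59
  0.0409 nJ = 0.0409 × 10^3 pJ = 40.9
Sum: 302 + 1.77 + 3.29 + 6.59 + 40.9 = 354.55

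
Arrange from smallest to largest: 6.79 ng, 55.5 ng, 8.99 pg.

6.79 ng = 0.00000000679 g
55.5 ng = 0.0000000555 g
8.99 pg = 0.00000000000899 g

8.99 pg < 6.79 ng < 55.5 ng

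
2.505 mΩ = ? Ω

milli = 1e-3, (no prefix) = 1e0; factor is 1e-3.
2.505 × 1e-3 = 0.002505

0.002505 Ω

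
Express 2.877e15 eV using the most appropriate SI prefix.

2.877 PeV

= 2.877e15 eV; 1e15 is peta.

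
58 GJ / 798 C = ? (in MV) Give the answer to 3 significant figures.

(58e9) / (798) = 0.072682e9 V

72.7 MV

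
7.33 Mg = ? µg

mega = 10^6, micro = 10^-6; factor is 10^12.
7.33 × 10^12 = 7330000000000

7330000000000 µg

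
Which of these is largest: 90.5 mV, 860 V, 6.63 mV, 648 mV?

860 V

90.5 mV = 0.0905 V
860 V = 860 V
6.63 mV = 0.00663 V
648 mV = 0.648 V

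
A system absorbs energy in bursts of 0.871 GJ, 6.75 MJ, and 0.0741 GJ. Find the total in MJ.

951.85 MJ

In MJ:
  0.871 GJ = 0.871 × 10³ MJ = 871
  6.75 MJ → 6.75
  0.0741 GJ = 0.0741 × 10³ MJ = 74.1
Sum: 871 + 6.75 + 74.1 = 951.85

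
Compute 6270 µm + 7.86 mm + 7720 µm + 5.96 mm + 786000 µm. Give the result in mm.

In mm:
  6270 µm = 6270 × 10^-3 mm = 6.27
  7.86 mm → 7.86
  7720 µm = 7720 × 10^-3 mm = 7.72
  5.96 mm → 5.96
  786000 µm = 786000 × 10^-3 mm = 786
Sum: 6.27 + 7.86 + 7.72 + 5.96 + 786 = 813.81

813.81 mm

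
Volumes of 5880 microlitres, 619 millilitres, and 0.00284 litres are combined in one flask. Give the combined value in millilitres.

627.72 millilitres

In millilitres:
  5880 microlitres = 5880 × 10⁻³ millilitres = 5.88
  619 millilitres → 619
  0.00284 litres = 0.00284 × 10³ millilitres = 2.84
Sum: 5.88 + 619 + 2.84 = 627.72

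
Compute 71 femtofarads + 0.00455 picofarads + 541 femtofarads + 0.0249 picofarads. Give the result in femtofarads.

In femtofarads:
  71 femtofarads → 71
  0.00455 picofarads = 0.00455 × 10^3 femtofarads = 4.55
  541 femtofarads → 541
  0.0249 picofarads = 0.0249 × 10^3 femtofarads = 24.9
Sum: 71 + 4.55 + 541 + 24.9 = 641.45

641.45 femtofarads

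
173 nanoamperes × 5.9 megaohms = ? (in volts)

173 × 10⁻⁹ × 5.9 × 10⁶ = 1020.7 × 10⁻³ V

1.0207 volts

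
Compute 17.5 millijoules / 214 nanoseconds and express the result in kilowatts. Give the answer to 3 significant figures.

81.8 kilowatts

(17.5e-3) / (214e-9) = 0.081776e6 W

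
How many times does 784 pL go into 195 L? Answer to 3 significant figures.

249000000000

(195) / (784 × 10⁻¹²) = 0.2487 × 10¹²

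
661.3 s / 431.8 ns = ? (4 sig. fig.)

1531000000

(661.3) / (431.8 × 10^-9) = 1.5315 × 10^9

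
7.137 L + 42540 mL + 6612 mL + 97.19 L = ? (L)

153.479 L

In L:
  7.137 L → 7.137
  42540 mL = 42540e-3 L = 42.54
  6612 mL = 6612e-3 L = 6.612
  97.19 L → 97.19
Sum: 7.137 + 42.54 + 6.612 + 97.19 = 153.479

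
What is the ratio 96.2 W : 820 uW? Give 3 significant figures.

117000

(96.2) / (820 × 10⁻⁶) = 0.1173 × 10⁶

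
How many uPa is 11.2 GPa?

giga = 1e9, micro = 1e-6; factor is 1e15.
11.2 × 1e15 = 11200000000000000

11200000000000000 uPa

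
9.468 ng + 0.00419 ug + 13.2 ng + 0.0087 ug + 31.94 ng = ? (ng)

67.498 ng

In ng:
  9.468 ng → 9.468
  0.00419 ug = 0.00419e3 ng = 4.19
  13.2 ng → 13.2
  0.0087 ug = 0.0087e3 ng = 8.7
  31.94 ng → 31.94
Sum: 9.468 + 4.19 + 13.2 + 8.7 + 31.94 = 67.498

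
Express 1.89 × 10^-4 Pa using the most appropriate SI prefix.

= 189 × 10^-6 Pa; 10^-6 is micro.

189 µPa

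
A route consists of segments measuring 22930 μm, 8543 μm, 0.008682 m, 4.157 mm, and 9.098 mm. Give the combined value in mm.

53.41 mm

In mm:
  22930 μm = 22930 × 10^-3 mm = 22.93
  8543 μm = 8543 × 10^-3 mm = 8.543
  0.008682 m = 0.008682 × 10^3 mm = 8.682
  4.157 mm → 4.157
  9.098 mm → 9.098
Sum: 22.93 + 8.543 + 8.682 + 4.157 + 9.098 = 53.41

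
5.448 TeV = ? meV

tera = 10^12, milli = 10^-3; factor is 10^15.
5.448 × 10^15 = 5448000000000000

5448000000000000 meV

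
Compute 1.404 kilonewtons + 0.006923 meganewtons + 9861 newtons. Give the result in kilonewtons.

18.188 kilonewtons

In kilonewtons:
  1.404 kilonewtons → 1.404
  0.006923 meganewtons = 0.006923e3 kilonewtons = 6.923
  9861 newtons = 9861e-3 kilonewtons = 9.861
Sum: 1.404 + 6.923 + 9.861 = 18.188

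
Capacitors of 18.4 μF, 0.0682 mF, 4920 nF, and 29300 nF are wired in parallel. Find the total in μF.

120.82 μF

In μF:
  18.4 μF → 18.4
  0.0682 mF = 0.0682 × 10³ μF = 68.2
  4920 nF = 4920 × 10⁻³ μF = 4.92
  29300 nF = 29300 × 10⁻³ μF = 29.3
Sum: 18.4 + 68.2 + 4.92 + 29.3 = 120.82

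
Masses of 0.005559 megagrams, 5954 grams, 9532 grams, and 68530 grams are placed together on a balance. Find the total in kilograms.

89.575 kilograms

In kilograms:
  0.005559 megagrams = 0.005559 × 10³ kilograms = 5.559
  5954 grams = 5954 × 10⁻³ kilograms = 5.954
  9532 grams = 9532 × 10⁻³ kilograms = 9.532
  68530 grams = 68530 × 10⁻³ kilograms = 68.53
Sum: 5.559 + 5.954 + 9.532 + 68.53 = 89.575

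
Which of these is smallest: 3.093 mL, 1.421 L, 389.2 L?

3.093 mL = 0.003093 L
1.421 L = 1.421 L
389.2 L = 389.2 L

3.093 mL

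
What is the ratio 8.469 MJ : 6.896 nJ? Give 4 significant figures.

1228000000000000

(8.469 × 10⁶) / (6.896 × 10⁻⁹) = 1.2281 × 10¹⁵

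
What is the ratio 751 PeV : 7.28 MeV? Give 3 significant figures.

103000000000

(751e15) / (7.28e6) = 103.2e9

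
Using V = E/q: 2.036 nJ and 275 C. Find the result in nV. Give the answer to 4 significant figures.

(2.036 × 10^-9) / (275) = 0.00740364 × 10^-9 V

0.007404 nV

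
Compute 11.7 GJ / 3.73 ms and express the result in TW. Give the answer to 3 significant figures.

3.14 TW

(11.7 × 10^9) / (3.73 × 10^-3) = 3.1367 × 10^12 W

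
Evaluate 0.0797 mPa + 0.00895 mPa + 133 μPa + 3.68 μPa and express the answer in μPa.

225.33 μPa

In μPa:
  0.0797 mPa = 0.0797e3 μPa = 79.7
  0.00895 mPa = 0.00895e3 μPa = 8.95
  133 μPa → 133
  3.68 μPa → 3.68
Sum: 79.7 + 8.95 + 133 + 3.68 = 225.33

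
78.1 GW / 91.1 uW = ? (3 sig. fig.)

857000000000000

(78.1e9) / (91.1e-6) = 0.8573e15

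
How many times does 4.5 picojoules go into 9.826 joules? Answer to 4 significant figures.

2184000000000

(9.826) / (4.5 × 10⁻¹²) = 2.1836 × 10¹²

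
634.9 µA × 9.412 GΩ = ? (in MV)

634.9 × 10⁻⁶ × 9.412 × 10⁹ = 5975.6788 × 10³ V

5.9756788 MV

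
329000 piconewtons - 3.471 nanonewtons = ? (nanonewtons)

In nanonewtons:
  329000 piconewtons = 329000 × 10^-3 nanonewtons = 329
  3.471 nanonewtons → 3.471
Difference: 329 - 3.471 = 325.529

325.529 nanonewtons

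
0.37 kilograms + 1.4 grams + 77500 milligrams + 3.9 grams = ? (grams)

452.8 grams

In grams:
  0.37 kilograms = 0.37e3 grams = 370
  1.4 grams → 1.4
  77500 milligrams = 77500e-3 grams = 77.5
  3.9 grams → 3.9
Sum: 370 + 1.4 + 77.5 + 3.9 = 452.8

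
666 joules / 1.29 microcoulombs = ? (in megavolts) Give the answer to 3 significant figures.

516 megavolts

(666) / (1.29 × 10^-6) = 516.28 × 10^6 V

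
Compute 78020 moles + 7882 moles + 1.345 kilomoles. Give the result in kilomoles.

87.247 kilomoles

In kilomoles:
  78020 moles = 78020 × 10^-3 kilomoles = 78.02
  7882 moles = 7882 × 10^-3 kilomoles = 7.882
  1.345 kilomoles → 1.345
Sum: 78.02 + 7.882 + 1.345 = 87.247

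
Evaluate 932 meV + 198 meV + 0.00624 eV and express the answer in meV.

1136.24 meV

In meV:
  932 meV → 932
  198 meV → 198
  0.00624 eV = 0.00624 × 10^3 meV = 6.24
Sum: 932 + 198 + 6.24 = 1136.24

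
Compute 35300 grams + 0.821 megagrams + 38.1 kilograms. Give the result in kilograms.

In kilograms:
  35300 grams = 35300e-3 kilograms = 35.3
  0.821 megagrams = 0.821e3 kilograms = 821
  38.1 kilograms → 38.1
Sum: 35.3 + 821 + 38.1 = 894.4

894.4 kilograms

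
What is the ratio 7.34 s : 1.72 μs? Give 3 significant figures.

4270000

(7.34) / (1.72 × 10⁻⁶) = 4.267 × 10⁶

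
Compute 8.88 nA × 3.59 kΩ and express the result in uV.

31.8792 uV

8.88 × 10^-9 × 3.59 × 10^3 = 31.8792 × 10^-6 V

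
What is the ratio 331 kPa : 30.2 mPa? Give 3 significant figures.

11000000

(331e3) / (30.2e-3) = 10.96e6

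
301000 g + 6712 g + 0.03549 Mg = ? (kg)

343.202 kg

In kg:
  301000 g = 301000 × 10⁻³ kg = 301
  6712 g = 6712 × 10⁻³ kg = 6.712
  0.03549 Mg = 0.03549 × 10³ kg = 35.49
Sum: 301 + 6.712 + 35.49 = 343.202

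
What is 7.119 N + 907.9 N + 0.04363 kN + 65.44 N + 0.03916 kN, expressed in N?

In N:
  7.119 N → 7.119
  907.9 N → 907.9
  0.04363 kN = 0.04363 × 10^3 N = 43.63
  65.44 N → 65.44
  0.03916 kN = 0.03916 × 10^3 N = 39.16
Sum: 7.119 + 907.9 + 43.63 + 65.44 + 39.16 = 1063.249

1063.249 N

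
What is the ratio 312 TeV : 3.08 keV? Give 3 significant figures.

(312 × 10¹²) / (3.08 × 10³) = 101.3 × 10⁹

101000000000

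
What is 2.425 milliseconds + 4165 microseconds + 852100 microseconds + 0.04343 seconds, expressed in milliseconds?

In milliseconds:
  2.425 milliseconds → 2.425
  4165 microseconds = 4165 × 10⁻³ milliseconds = 4.165
  852100 microseconds = 852100 × 10⁻³ milliseconds = 852.1
  0.04343 seconds = 0.04343 × 10³ milliseconds = 43.43
Sum: 2.425 + 4.165 + 852.1 + 43.43 = 902.12

902.12 milliseconds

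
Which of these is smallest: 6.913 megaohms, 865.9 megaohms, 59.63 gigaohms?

6.913 megaohms = 6913000 ohms
865.9 megaohms = 865900000 ohms
59.63 gigaohms = 59630000000 ohms

6.913 megaohms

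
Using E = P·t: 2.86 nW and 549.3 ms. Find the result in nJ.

2.86 × 10⁻⁹ × 549.3 × 10⁻³ = 1570.998 × 10⁻¹² J

1.570998 nJ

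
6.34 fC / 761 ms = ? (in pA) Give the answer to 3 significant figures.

(6.34e-15) / (761e-3) = 0.0083311e-12 A

0.00833 pA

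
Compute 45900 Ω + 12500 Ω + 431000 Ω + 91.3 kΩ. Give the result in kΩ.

In kΩ:
  45900 Ω = 45900e-3 kΩ = 45.9
  12500 Ω = 12500e-3 kΩ = 12.5
  431000 Ω = 431000e-3 kΩ = 431
  91.3 kΩ → 91.3
Sum: 45.9 + 12.5 + 431 + 91.3 = 580.7

580.7 kΩ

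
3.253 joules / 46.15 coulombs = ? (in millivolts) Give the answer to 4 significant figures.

(3.253) / (46.15) = 0.0704875 V

70.49 millivolts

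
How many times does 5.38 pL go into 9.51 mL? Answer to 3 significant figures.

1770000000

(9.51e-3) / (5.38e-12) = 1.768e9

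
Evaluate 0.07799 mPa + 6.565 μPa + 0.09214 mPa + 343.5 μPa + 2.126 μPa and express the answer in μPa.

522.321 μPa

In μPa:
  0.07799 mPa = 0.07799 × 10³ μPa = 77.99
  6.565 μPa → 6.565
  0.09214 mPa = 0.09214 × 10³ μPa = 92.14
  343.5 μPa → 343.5
  2.126 μPa → 2.126
Sum: 77.99 + 6.565 + 92.14 + 343.5 + 2.126 = 522.321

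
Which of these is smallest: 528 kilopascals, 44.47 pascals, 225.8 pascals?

44.47 pascals

528 kilopascals = 528000 pascals
44.47 pascals = 44.47 pascals
225.8 pascals = 225.8 pascals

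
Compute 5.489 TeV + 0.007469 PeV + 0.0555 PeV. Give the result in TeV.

68.458 TeV

In TeV:
  5.489 TeV → 5.489
  0.007469 PeV = 0.007469 × 10³ TeV = 7.469
  0.0555 PeV = 0.0555 × 10³ TeV = 55.5
Sum: 5.489 + 7.469 + 55.5 = 68.458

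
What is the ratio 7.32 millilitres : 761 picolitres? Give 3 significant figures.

9620000

(7.32 × 10^-3) / (761 × 10^-12) = 0.009619 × 10^9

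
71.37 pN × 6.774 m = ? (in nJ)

71.37 × 10^-12 × 6.774 = 483.46038 × 10^-12 J

0.48346038 nJ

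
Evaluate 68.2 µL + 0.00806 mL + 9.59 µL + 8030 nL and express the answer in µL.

93.88 µL

In µL:
  68.2 µL → 68.2
  0.00806 mL = 0.00806 × 10^3 µL = 8.06
  9.59 µL → 9.59
  8030 nL = 8030 × 10^-3 µL = 8.03
Sum: 68.2 + 8.06 + 9.59 + 8.03 = 93.88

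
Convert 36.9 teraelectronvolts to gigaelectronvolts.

36900 gigaelectronvolts

tera = 1e12, giga = 1e9; factor is 1e3.
36.9 × 1e3 = 36900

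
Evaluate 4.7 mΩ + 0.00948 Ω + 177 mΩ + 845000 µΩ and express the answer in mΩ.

In mΩ:
  4.7 mΩ → 4.7
  0.00948 Ω = 0.00948 × 10^3 mΩ = 9.48
  177 mΩ → 177
  845000 µΩ = 845000 × 10^-3 mΩ = 845
Sum: 4.7 + 9.48 + 177 + 845 = 1036.18

1036.18 mΩ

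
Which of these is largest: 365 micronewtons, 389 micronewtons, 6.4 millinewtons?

6.4 millinewtons

365 micronewtons = 0.000365 newtons
389 micronewtons = 0.000389 newtons
6.4 millinewtons = 0.0064 newtons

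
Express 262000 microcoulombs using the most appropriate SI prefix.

= 262e-3 coulombs; 1e-3 is milli.

262 millicoulombs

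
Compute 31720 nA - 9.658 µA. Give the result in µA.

In µA:
  31720 nA = 31720e-3 µA = 31.72
  9.658 µA → 9.658
Difference: 31.72 - 9.658 = 22.062

22.062 µA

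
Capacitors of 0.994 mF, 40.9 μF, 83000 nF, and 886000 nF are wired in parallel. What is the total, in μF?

In μF:
  0.994 mF = 0.994 × 10^3 μF = 994
  40.9 μF → 40.9
  83000 nF = 83000 × 10^-3 μF = 83
  886000 nF = 886000 × 10^-3 μF = 886
Sum: 994 + 40.9 + 83 + 886 = 2003.9

2003.9 μF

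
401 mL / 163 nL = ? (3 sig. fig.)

2460000

(401 × 10⁻³) / (163 × 10⁻⁹) = 2.46 × 10⁶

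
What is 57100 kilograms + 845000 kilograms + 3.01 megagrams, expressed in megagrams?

905.11 megagrams

In megagrams:
  57100 kilograms = 57100 × 10^-3 megagrams = 57.1
  845000 kilograms = 845000 × 10^-3 megagrams = 845
  3.01 megagrams → 3.01
Sum: 57.1 + 845 + 3.01 = 905.11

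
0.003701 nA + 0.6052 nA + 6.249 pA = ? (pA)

615.15 pA

In pA:
  0.003701 nA = 0.003701e3 pA = 3.701
  0.6052 nA = 0.6052e3 pA = 605.2
  6.249 pA → 6.249
Sum: 3.701 + 605.2 + 6.249 = 615.15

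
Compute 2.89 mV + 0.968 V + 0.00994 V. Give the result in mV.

In mV:
  2.89 mV → 2.89
  0.968 V = 0.968e3 mV = 968
  0.00994 V = 0.00994e3 mV = 9.94
Sum: 2.89 + 968 + 9.94 = 980.83

980.83 mV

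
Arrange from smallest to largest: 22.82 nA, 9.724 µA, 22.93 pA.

22.82 nA = 0.00000002282 A
9.724 µA = 0.000009724 A
22.93 pA = 0.00000000002293 A

22.93 pA < 22.82 nA < 9.724 µA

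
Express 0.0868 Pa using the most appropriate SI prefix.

= 86.8 × 10^-3 Pa; 10^-3 is milli.

86.8 mPa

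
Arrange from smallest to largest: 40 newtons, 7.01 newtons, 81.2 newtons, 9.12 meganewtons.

40 newtons = 40 newtons
7.01 newtons = 7.01 newtons
81.2 newtons = 81.2 newtons
9.12 meganewtons = 9120000 newtons

7.01 newtons < 40 newtons < 81.2 newtons < 9.12 meganewtons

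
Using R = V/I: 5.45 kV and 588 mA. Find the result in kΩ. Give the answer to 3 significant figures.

(5.45 × 10³) / (588 × 10⁻³) = 0.0092687 × 10⁶ Ω

9.27 kΩ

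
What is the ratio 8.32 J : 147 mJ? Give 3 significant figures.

(8.32) / (147e-3) = 0.0566e3

56.6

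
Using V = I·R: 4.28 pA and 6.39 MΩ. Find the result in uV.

4.28 × 10⁻¹² × 6.39 × 10⁶ = 27.3492 × 10⁻⁶ V

27.3492 uV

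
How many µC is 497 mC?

497000 µC

milli = 1e-3, micro = 1e-6; factor is 1e3.
497 × 1e3 = 497000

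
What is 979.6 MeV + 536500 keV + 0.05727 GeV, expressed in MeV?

In MeV:
  979.6 MeV → 979.6
  536500 keV = 536500e-3 MeV = 536.5
  0.05727 GeV = 0.05727e3 MeV = 57.27
Sum: 979.6 + 536.5 + 57.27 = 1573.37

1573.37 MeV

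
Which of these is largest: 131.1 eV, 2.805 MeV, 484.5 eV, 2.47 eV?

2.805 MeV

131.1 eV = 131.1 eV
2.805 MeV = 2805000 eV
484.5 eV = 484.5 eV
2.47 eV = 2.47 eV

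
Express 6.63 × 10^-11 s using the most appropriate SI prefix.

66.3 ps

= 66.3 × 10^-12 s; 10^-12 is pico.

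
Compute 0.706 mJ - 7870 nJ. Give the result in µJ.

In µJ:
  0.706 mJ = 0.706 × 10^3 µJ = 706
  7870 nJ = 7870 × 10^-3 µJ = 7.87
Difference: 706 - 7.87 = 698.13

698.13 µJ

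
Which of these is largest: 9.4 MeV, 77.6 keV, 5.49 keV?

9.4 MeV = 9400000 eV
77.6 keV = 77600 eV
5.49 keV = 5490 eV

9.4 MeV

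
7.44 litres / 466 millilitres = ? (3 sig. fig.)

(7.44) / (466 × 10⁻³) = 0.01597 × 10³

16.0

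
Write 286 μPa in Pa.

0.000286 Pa

micro = 10^-6, (no prefix) = 10^0; factor is 10^-6.
286 × 10^-6 = 0.000286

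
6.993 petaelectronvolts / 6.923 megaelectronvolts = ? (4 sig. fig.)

(6.993 × 10^15) / (6.923 × 10^6) = 1.0101 × 10^9

1010000000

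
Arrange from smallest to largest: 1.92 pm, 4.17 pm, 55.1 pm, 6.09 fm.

6.09 fm < 1.92 pm < 4.17 pm < 55.1 pm

1.92 pm = 0.00000000000192 m
4.17 pm = 0.00000000000417 m
55.1 pm = 0.0000000000551 m
6.09 fm = 0.00000000000000609 m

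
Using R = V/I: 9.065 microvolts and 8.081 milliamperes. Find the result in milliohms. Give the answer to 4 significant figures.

(9.065e-6) / (8.081e-3) = 1.12177e-3 Ω

1.122 milliohms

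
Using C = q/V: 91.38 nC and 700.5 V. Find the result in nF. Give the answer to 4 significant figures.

(91.38 × 10⁻⁹) / (700.5) = 0.13045 × 10⁻⁹ F

0.1304 nF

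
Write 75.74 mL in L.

0.07574 L

milli = 10^-3, (no prefix) = 10^0; factor is 10^-3.
75.74 × 10^-3 = 0.07574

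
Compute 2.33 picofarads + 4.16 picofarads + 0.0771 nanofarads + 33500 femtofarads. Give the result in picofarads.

In picofarads:
  2.33 picofarads → 2.33
  4.16 picofarads → 4.16
  0.0771 nanofarads = 0.0771 × 10^3 picofarads = 77.1
  33500 femtofarads = 33500 × 10^-3 picofarads = 33.5
Sum: 2.33 + 4.16 + 77.1 + 33.5 = 117.09

117.09 picofarads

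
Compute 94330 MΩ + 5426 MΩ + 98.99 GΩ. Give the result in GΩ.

In GΩ:
  94330 MΩ = 94330 × 10^-3 GΩ = 94.33
  5426 MΩ = 5426 × 10^-3 GΩ = 5.426
  98.99 GΩ → 98.99
Sum: 94.33 + 5.426 + 98.99 = 198.746

198.746 GΩ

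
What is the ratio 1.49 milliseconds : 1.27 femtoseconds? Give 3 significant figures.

1170000000000

(1.49e-3) / (1.27e-15) = 1.173e12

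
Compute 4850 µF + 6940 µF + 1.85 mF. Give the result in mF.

13.64 mF

In mF:
  4850 µF = 4850 × 10⁻³ mF = 4.85
  6940 µF = 6940 × 10⁻³ mF = 6.94
  1.85 mF → 1.85
Sum: 4.85 + 6.94 + 1.85 = 13.64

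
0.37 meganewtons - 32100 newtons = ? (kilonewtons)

In kilonewtons:
  0.37 meganewtons = 0.37 × 10^3 kilonewtons = 370
  32100 newtons = 32100 × 10^-3 kilonewtons = 32.1
Difference: 370 - 32.1 = 337.9

337.9 kilonewtons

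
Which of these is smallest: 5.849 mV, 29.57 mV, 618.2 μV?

5.849 mV = 0.005849 V
29.57 mV = 0.02957 V
618.2 μV = 0.0006182 V

618.2 μV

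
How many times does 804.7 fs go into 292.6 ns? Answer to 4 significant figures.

(292.6 × 10⁻⁹) / (804.7 × 10⁻¹⁵) = 0.36361 × 10⁶

363600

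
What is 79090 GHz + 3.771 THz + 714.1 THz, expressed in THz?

In THz:
  79090 GHz = 79090e-3 THz = 79.09
  3.771 THz → 3.771
  714.1 THz → 714.1
Sum: 79.09 + 3.771 + 714.1 = 796.961

796.961 THz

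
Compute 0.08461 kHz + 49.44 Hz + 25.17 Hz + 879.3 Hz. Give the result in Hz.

In Hz:
  0.08461 kHz = 0.08461 × 10^3 Hz = 84.61
  49.44 Hz → 49.44
  25.17 Hz → 25.17
  879.3 Hz → 879.3
Sum: 84.61 + 49.44 + 25.17 + 879.3 = 1038.52

1038.52 Hz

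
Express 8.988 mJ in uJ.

8988 uJ

milli = 1e-3, micro = 1e-6; factor is 1e3.
8.988 × 1e3 = 8988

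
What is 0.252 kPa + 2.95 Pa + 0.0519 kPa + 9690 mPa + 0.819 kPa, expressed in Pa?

1135.54 Pa

In Pa:
  0.252 kPa = 0.252e3 Pa = 252
  2.95 Pa → 2.95
  0.0519 kPa = 0.0519e3 Pa = 51.9
  9690 mPa = 9690e-3 Pa = 9.69
  0.819 kPa = 0.819e3 Pa = 819
Sum: 252 + 2.95 + 51.9 + 9.69 + 819 = 1135.54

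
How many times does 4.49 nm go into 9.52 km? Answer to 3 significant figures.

2120000000000

(9.52 × 10³) / (4.49 × 10⁻⁹) = 2.12 × 10¹²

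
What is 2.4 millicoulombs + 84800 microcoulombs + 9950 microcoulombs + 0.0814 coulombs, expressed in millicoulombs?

178.55 millicoulombs

In millicoulombs:
  2.4 millicoulombs → 2.4
  84800 microcoulombs = 84800e-3 millicoulombs = 84.8
  9950 microcoulombs = 9950e-3 millicoulombs = 9.95
  0.0814 coulombs = 0.0814e3 millicoulombs = 81.4
Sum: 2.4 + 84.8 + 9.95 + 81.4 = 178.55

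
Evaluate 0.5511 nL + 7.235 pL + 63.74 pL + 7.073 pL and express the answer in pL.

629.148 pL

In pL:
  0.5511 nL = 0.5511 × 10³ pL = 551.1
  7.235 pL → 7.235
  63.74 pL → 63.74
  7.073 pL → 7.073
Sum: 551.1 + 7.235 + 63.74 + 7.073 = 629.148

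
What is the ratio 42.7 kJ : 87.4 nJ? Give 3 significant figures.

489000000000

(42.7 × 10³) / (87.4 × 10⁻⁹) = 0.4886 × 10¹²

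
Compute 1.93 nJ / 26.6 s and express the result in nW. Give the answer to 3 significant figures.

(1.93 × 10^-9) / (26.6) = 0.072556 × 10^-9 W

0.0726 nW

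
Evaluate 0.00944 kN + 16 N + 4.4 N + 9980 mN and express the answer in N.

In N:
  0.00944 kN = 0.00944 × 10^3 N = 9.44
  16 N → 16
  4.4 N → 4.4
  9980 mN = 9980 × 10^-3 N = 9.98
Sum: 9.44 + 16 + 4.4 + 9.98 = 39.82

39.82 N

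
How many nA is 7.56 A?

7560000000 nA

(no prefix) = 1e0, nano = 1e-9; factor is 1e9.
7.56 × 1e9 = 7560000000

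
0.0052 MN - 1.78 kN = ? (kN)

3.42 kN

In kN:
  0.0052 MN = 0.0052 × 10³ kN = 5.2
  1.78 kN → 1.78
Difference: 5.2 - 1.78 = 3.42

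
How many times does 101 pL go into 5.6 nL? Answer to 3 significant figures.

(5.6e-9) / (101e-12) = 0.05545e3

55.4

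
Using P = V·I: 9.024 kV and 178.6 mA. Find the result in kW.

9.024e3 × 178.6e-3 = 1611.6864 W

1.6116864 kW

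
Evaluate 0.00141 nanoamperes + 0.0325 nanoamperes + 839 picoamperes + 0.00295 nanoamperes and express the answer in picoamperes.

875.86 picoamperes

In picoamperes:
  0.00141 nanoamperes = 0.00141 × 10^3 picoamperes = 1.41
  0.0325 nanoamperes = 0.0325 × 10^3 picoamperes = 32.5
  839 picoamperes → 839
  0.00295 nanoamperes = 0.00295 × 10^3 picoamperes = 2.95
Sum: 1.41 + 32.5 + 839 + 2.95 = 875.86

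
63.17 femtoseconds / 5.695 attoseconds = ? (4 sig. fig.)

11090

(63.17 × 10⁻¹⁵) / (5.695 × 10⁻¹⁸) = 11.092 × 10³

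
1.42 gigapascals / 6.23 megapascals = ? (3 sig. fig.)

(1.42 × 10^9) / (6.23 × 10^6) = 0.2279 × 10^3

228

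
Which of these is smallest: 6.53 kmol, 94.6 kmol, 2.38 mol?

6.53 kmol = 6530 mol
94.6 kmol = 94600 mol
2.38 mol = 2.38 mol

2.38 mol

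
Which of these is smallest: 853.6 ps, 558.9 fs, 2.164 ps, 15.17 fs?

853.6 ps = 0.0000000008536 s
558.9 fs = 0.0000000000005589 s
2.164 ps = 0.000000000002164 s
15.17 fs = 0.00000000000001517 s

15.17 fs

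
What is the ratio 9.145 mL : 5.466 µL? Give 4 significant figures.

1673

(9.145 × 10⁻³) / (5.466 × 10⁻⁶) = 1.6731 × 10³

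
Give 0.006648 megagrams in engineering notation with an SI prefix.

6.648 kilograms

= 6.648e3 grams; 1e3 is kilo.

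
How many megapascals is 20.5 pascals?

0.0000205 megapascals

(no prefix) = 1e0, mega = 1e6; factor is 1e-6.
20.5 × 1e-6 = 0.0000205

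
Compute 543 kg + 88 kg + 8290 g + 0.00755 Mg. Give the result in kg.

646.84 kg

In kg:
  543 kg → 543
  88 kg → 88
  8290 g = 8290e-3 kg = 8.29
  0.00755 Mg = 0.00755e3 kg = 7.55
Sum: 543 + 88 + 8.29 + 7.55 = 646.84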